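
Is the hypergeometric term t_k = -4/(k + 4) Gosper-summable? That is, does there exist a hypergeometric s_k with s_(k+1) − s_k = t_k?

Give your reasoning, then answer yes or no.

t_(k+1)/t_k = (k + 4)/(k + 5).
Factor: A=k + 4; B=k + 5; C=1.
Need (k + 4)·f(k+1) − (k + 4)·f(k) = 1.
Bound: deg f ≤ 0.
f = c0 ⇒ A·f(k+1) − B(k−1)·f(k) − C = -1. The system {-1 = 0} is inconsistent; no antidifference.

No — the linear system for f has no solution.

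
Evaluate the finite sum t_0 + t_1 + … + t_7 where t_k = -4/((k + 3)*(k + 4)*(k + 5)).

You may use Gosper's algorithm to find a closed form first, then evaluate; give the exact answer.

Σ = -5/33

Ratio r(k) = (k + 3)/(k + 6).
Gosper form: A/B · C(k+1)/C(k) with A=k + 3, B=k + 6, C=1.
Solve (k + 3)·f(k+1) − (k + 5)·f(k) = 1.
d = 2 from the (1,1,0) case.
Coefficient equations give f(k) = k*(k + 7)/24.
R(k) = B(k−1)·f(k)/C(k) = k*(k + 5)*(k + 7)/24; s_k = R·t_k = k*(-k - 7)/(6*(k + 3)*(k + 4)).
s_(k+1) − s_k = -4/(k**3 + 12*k**2 + 47*k + 60) = t_k.
Telescoping: Σ = s_(8) − s_(0) = -5/33 − (0) = -5/33.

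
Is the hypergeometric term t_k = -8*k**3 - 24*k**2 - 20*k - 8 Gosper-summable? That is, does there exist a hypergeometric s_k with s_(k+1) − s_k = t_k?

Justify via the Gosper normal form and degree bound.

Yes. s_k = 2*k*(-k**3 - 2*k**2 - 1).

t_(k+1)/t_k = (2*k**3 + 12*k**2 + 23*k + 15)/(2*k**3 + 6*k**2 + 5*k + 2).
Take A(k)=1, B(k)=1, C(k)=k**3 + 3*k**2 + 5*k/2 + 1.
Need (1)·f(k+1) − (1)·f(k) = k**3 + 3*k**2 + 5*k/2 + 1.
Bound: deg f ≤ 4.
Coefficient equations give f(k) = k*(k**3 + 2*k**2 + 1)/4.
So s_k = (B(k−1)f/C)·t_k = (k*(k**3 + 2*k**2 + 1)/(2*(k + 2)*(2*k**2 + 2*k + 1)))·t_k = 2*k*(-k**3 - 2*k**2 - 1).
s_(k+1) − s_k = -8*k**3 - 24*k**2 - 20*k - 8 = t_k.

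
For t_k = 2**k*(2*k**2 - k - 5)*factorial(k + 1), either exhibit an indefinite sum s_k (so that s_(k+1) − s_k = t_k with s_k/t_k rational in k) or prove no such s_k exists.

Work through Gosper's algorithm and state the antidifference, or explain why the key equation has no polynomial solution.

s_k = 2**k*(k - 3)*factorial(k + 1)

Step 1: r(k) = 2*(k + 2)*(k - 2*(k + 1)**2 + 6)/(-2*k**2 + k + 5).
Gosper form: A/B · C(k+1)/C(k) with A=2*k + 4, B=1, C=k**2 - k/2 - 5/2.
f must satisfy (2*k + 4)·f(k+1) − (1)·f(k) = k**2 - k/2 - 5/2.
deg f ≤ 1 (via 1,0,2).
A polynomial solution: f(k) = (k - 3)/2.
So s_k = (B(k−1)f/C)·t_k = ((k - 3)/(2*k**2 - k - 5))·t_k = 2**k*(k - 3)*factorial(k + 1).
Verify: 2**k*(2*k**2 - k - 5)*factorial(k + 1) matches t_k.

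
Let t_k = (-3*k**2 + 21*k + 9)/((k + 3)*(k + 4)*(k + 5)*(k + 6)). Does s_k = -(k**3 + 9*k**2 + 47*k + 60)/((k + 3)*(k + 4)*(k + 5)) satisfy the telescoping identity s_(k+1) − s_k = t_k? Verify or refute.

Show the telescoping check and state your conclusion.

Valid: the claim telescopes to t_k.

s_(k+1) = (-47*k - (k + 1)**3 - 9*(k + 1)**2 - 107)/((k + 4)*(k + 5)*(k + 6))
s_(k+1) − s_k = 3*(-k**2 + 7*k + 3)/(k**4 + 18*k**3 + 119*k**2 + 342*k + 360)
(s_(k+1) − s_k) − t_k = 0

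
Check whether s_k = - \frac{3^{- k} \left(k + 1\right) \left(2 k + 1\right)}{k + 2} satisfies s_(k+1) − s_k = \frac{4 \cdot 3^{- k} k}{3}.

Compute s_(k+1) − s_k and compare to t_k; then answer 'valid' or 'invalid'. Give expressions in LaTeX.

s_(k+1) = -(k + 2)*(2*k + 3)/(3*3**k*(k + 3))
s_(k+1) − s_k = (4*k**3 + 16*k**2 + 10*k - 3)/(3*3**k*(k**2 + 5*k + 6))
(s_(k+1) − s_k) − t_k = (-4*k**2 - 14*k - 3)/(3*3**k*(k**2 + 5*k + 6))

Invalid: residual \frac{3^{- k} \left(- 4 k^{2} - 14 k - 3\right)}{3 \left(k^{2} + 5 k + 6\right)} ≠ 0.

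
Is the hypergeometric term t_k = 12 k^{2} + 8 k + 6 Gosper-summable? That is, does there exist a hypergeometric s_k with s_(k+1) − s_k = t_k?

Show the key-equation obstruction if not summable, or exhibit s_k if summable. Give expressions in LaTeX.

r(k) = (6*k**2 + 16*k + 13)/(6*k**2 + 4*k + 3) after simplifying.
Factor: A=1; B=1; C=k**2 + 2*k/3 + 1/2.
Solve (1)·f(k+1) − (1)·f(k) = k**2 + 2*k/3 + 1/2.
From deg A=0, deg B=0, deg C=2: d=3.
Match coefficients ⇒ f(k) = k*(2*k**2 - k + 2)/6.
Get s_k = R·t_k = 2*k*(2*k**2 - k + 2) with R(k) = B(k−1)f(k)/C(k) = k*(2*k**2 - k + 2)/(6*k**2 + 4*k + 3).
Δs = 12*k**2 + 8*k + 6, as required.

Yes. s_k = 2 k \left(2 k^{2} - k + 2\right).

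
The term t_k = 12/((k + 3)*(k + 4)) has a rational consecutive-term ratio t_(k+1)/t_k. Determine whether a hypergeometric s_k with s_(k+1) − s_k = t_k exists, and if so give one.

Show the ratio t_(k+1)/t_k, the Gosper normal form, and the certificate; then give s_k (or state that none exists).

Compute t_(k+1)/t_k: get (k + 3)/(k + 5).
Factor: A=k + 3; B=k + 5; C=1.
Set up (k + 3)·f(k+1) − (k + 4)·f(k) − (1) = 0.
From deg A=1, deg B=1, deg C=0: d=1.
Coefficient equations give f(k) = k/3.
Get s_k = R·t_k = 4*k/(k + 3) with R(k) = B(k−1)f(k)/C(k) = k*(k + 4)/3.
Δs = 12/(k**2 + 7*k + 12), as required.

s_k = 4*k/(k + 3)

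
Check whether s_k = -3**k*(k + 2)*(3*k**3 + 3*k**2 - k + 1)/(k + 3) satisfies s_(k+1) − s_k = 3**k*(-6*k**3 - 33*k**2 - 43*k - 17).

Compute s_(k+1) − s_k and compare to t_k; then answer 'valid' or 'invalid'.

Invalid: residual 3**k*(6*k**4 + 48*k**3 + 139*k**2 + 147*k + 50)/(k**2 + 7*k + 12) ≠ 0.

s_(k+1) = -3**(k + 1)*(k + 3)*(-k + 3*(k + 1)**3 + 3*(k + 1)**2)/(k + 4)
s_(k+1) − s_k = 3**k*(-6*k**5 - 69*k**4 - 298*k**3 - 575*k**2 - 488*k - 154)/(k**2 + 7*k + 12)
(s_(k+1) − s_k) − t_k = 3**k*(6*k**4 + 48*k**3 + 139*k**2 + 147*k + 50)/(k**2 + 7*k + 12)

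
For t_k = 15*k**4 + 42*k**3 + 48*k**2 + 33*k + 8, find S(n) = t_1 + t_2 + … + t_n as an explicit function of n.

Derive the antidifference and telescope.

S(n) = n*(3*n**4 + 18*n**3 + 42*n**2 + 51*n + 32)

t_(k+1)/t_k = (15*k**4 + 102*k**3 + 264*k**2 + 315*k + 146)/(15*k**4 + 42*k**3 + 48*k**2 + 33*k + 8).
Factor: A=1; B=1; C=k**4 + 14*k**3/5 + 16*k**2/5 + 11*k/5 + 8/15.
Key eq: (1)·f(k+1) = (1)·f(k) + (k**4 + 14*k**3/5 + 16*k**2/5 + 11*k/5 + 8/15).
Degrees (0,0,4) ⇒ d ≤ 5.
Coefficient equations give f(k) = k*(3*k**4 + 3*k**3 + 3*k - 1)/15.
So s_k = (B(k−1)f/C)·t_k = (k*(3*k**4 + 3*k**3 + 3*k - 1)/(15*k**4 + 42*k**3 + 48*k**2 + 33*k + 8))·t_k = k*(3*k**4 + 3*k**3 + 3*k - 1).
Verify: 15*k**4 + 42*k**3 + 48*k**2 + 33*k + 8 matches t_k.
s_(n+1) = 3*n**5 + 18*n**4 + 42*n**3 + 51*n**2 + 32*n + 8 and s_(1) = 8, so S(n) = n*(3*n**4 + 18*n**3 + 42*n**2 + 51*n + 32).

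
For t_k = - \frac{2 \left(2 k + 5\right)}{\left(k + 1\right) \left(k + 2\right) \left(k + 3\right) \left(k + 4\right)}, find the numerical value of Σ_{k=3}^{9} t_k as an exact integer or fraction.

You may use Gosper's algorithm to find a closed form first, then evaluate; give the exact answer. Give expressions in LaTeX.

t_(k+1)/t_k = (k + 1)*(2*k + 7)/((k + 5)*(2*k + 5)).
Take A(k)=k + 1, B(k)=k + 5, C(k)=k + 5/2.
Set up (k + 1)·f(k+1) − (k + 4)·f(k) − (k + 5/2) = 0.
Bound: deg f ≤ 3.
Solve for f: f(k) = k*(k + 2)*(k + 4)/6 (degree 3 ≤ 3).
Certificate R = B(k−1)f/C = k*(k + 2)*(k + 4)**2/(3*(2*k + 5)) gives s_k = 2*k*(-k - 4)/(3*(k**2 + 4*k + 3)).
Verify: 2*(-2*k - 5)/(k**4 + 10*k**3 + 35*k**2 + 50*k + 24) matches t_k.
Sum = s_(10) − s_(3); s_(10) = -280/429, s_(3) = -7/12 ⇒ -119/1716.

Σ = -119/1716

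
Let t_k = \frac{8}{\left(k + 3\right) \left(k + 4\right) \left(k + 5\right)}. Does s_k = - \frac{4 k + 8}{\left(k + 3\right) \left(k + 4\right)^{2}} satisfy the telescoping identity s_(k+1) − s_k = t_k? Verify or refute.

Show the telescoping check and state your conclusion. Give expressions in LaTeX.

s_(k+1) = 4*(-k - 3)/((k + 4)*(k + 5)**2)
s_(k+1) − s_k = 8*(k**2 + 6*k + 7)/(k**5 + 21*k**4 + 175*k**3 + 723*k**2 + 1480*k + 1200)
(s_(k+1) − s_k) − t_k = 8*(-3*k - 13)/(k**5 + 21*k**4 + 175*k**3 + 723*k**2 + 1480*k + 1200)

Invalid: residual \frac{8 \left(- 3 k - 13\right)}{k^{5} + 21 k^{4} + 175 k^{3} + 723 k^{2} + 1480 k + 1200} ≠ 0.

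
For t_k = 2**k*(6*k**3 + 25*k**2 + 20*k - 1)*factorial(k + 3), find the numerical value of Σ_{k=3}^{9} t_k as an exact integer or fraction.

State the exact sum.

Σ = 1664258486999040

The ratio is 2*(6*k**4 + 67*k**3 + 260*k**2 + 402*k + 200)/(6*k**3 + 25*k**2 + 20*k - 1).
A = 2*k + 8, B = 1, C = k**3 + 25*k**2/6 + 10*k/3 - 1/6.
Key eq: (2*k + 8)·f(k+1) = (1)·f(k) + (k**3 + 25*k**2/6 + 10*k/3 - 1/6).
deg f ≤ 2 (via 1,0,3).
Match coefficients ⇒ f(k) = (k - 1)*(3*k - 1)/6.
R(k) = B(k−1)·f(k)/C(k) = (k - 1)*(3*k - 1)/(6*k**3 + 25*k**2 + 20*k - 1); s_k = R·t_k = 2**k*(k - 1)*(3*k - 1)*factorial(k + 3).
Verify: 2**k*(6*k**3 + 25*k**2 + 20*k - 1)*factorial(k + 3) matches t_k.
Σ_(k=3)^(9) t_k = s_(10) − s_(3) = 1664258487091200 − (92160) = 1664258486999040.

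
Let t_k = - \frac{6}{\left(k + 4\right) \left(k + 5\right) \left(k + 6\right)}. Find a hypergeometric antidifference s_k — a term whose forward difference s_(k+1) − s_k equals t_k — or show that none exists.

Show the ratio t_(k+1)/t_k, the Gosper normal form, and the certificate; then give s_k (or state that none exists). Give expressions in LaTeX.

The ratio is (k + 4)/(k + 7).
Gosper form: A/B · C(k+1)/C(k) with A=k + 4, B=k + 7, C=1.
Need (k + 4)·f(k+1) − (k + 6)·f(k) = 1.
From deg A=1, deg B=1, deg C=0: d=2.
Coefficient equations give f(k) = k*(k + 9)/40.
So s_k = (B(k−1)f/C)·t_k = (k*(k + 6)*(k + 9)/40)·t_k = 3*k*(-k - 9)/(20*(k + 4)*(k + 5)).
s_(k+1) − s_k = -6/(k**3 + 15*k**2 + 74*k + 120) = t_k.

s_k = \frac{3 k \left(- k - 9\right)}{20 \left(k + 4\right) \left(k + 5\right)}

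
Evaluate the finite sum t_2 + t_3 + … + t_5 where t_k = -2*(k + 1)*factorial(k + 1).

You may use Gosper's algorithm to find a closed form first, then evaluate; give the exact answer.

The ratio is (k + 2)**2/(k + 1).
A = k + 2, B = 1, C = k + 1.
Key eq: (k + 2)·f(k+1) = (1)·f(k) + (k + 1).
deg f ≤ 0 (via 1,0,1).
Solving with deg f ≤ 0: f(k) = 1.
So s_k = (B(k−1)f/C)·t_k = (1/(k + 1))·t_k = -2*factorial(k + 1).
Δs = -2*(k + 1)*factorial(k + 1), as required.
Σ_(k=2)^(5) t_k = s_(6) − s_(2) = -10080 − (-12) = -10068.

Σ = -10068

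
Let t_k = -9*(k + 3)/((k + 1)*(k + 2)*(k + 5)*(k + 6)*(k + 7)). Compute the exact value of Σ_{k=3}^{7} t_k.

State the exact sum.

The ratio is (k + 1)*(k + 4)*(k + 5)/((k + 3)**2*(k + 8)).
Gosper form: A/B · C(k+1)/C(k) with A=k + 1, B=k + 8, C=k**3 + 10*k**2 + 33*k + 36.
Set up (k + 1)·f(k+1) − (k + 7)·f(k) − (k**3 + 10*k**2 + 33*k + 36) = 0.
deg f ≤ 6 (via 1,1,3).
Solve for f: f(k) = k*(k + 2)*(k + 3)*(k + 4)*(k**2 + 12*k + 41)/90 (degree 6 ≤ 6).
So s_k = (B(k−1)f/C)·t_k = (k*(k + 2)*(k + 7)*(k**2 + 12*k + 41)/(90*(k + 3)))·t_k = k*(-k**2 - 12*k - 41)/(10*(k**3 + 12*k**2 + 41*k + 30)).
Δs = 9*(-k - 3)/(k**5 + 21*k**4 + 163*k**3 + 567*k**2 + 844*k + 420), as required.
Evaluate s at k=8 and k=3: -134/1365 and -43/480; difference -25/2912.

Σ = -25/2912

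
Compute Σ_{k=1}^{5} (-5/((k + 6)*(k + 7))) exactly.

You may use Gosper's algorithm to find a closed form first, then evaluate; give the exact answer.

The ratio is (k + 6)/(k + 8).
A = k + 6, B = k + 8, C = 1.
Solve (k + 6)·f(k+1) − (k + 7)·f(k) = 1.
From deg A=1, deg B=1, deg C=0: d=1.
Coefficient equations give f(k) = k/6.
R(k) = B(k−1)·f(k)/C(k) = k*(k + 7)/6; s_k = R·t_k = -5*k/(6*k + 36).
s_(k+1) − s_k = -5/(k**2 + 13*k + 42) = t_k.
Evaluate s at k=6 and k=1: -5/12 and -5/42; difference -25/84.

Σ = -25/84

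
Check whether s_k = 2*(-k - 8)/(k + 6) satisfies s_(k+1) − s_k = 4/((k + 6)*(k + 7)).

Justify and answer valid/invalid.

Valid — Δs_k = t_k.

s_(k+1) = 2*(-k - 9)/(k + 7)
s_(k+1) − s_k = 4/(k**2 + 13*k + 42)
(s_(k+1) − s_k) − t_k = 0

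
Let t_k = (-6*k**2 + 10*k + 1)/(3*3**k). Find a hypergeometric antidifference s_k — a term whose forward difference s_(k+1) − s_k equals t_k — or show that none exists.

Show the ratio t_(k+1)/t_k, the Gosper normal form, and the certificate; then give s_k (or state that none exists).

s_k = k*(3*k - 2)/3**k

The ratio is (6*k**2 + 2*k - 5)/(3*(6*k**2 - 10*k - 1)).
A = 1/3, B = 1, C = k**2 - 5*k/3 - 1/6.
Key eq: (1/3)·f(k+1) = (1)·f(k) + (k**2 - 5*k/3 - 1/6).
Degrees (0,0,2) ⇒ d ≤ 2.
Solve for f: f(k) = -k*(3*k - 2)/2 (degree 2 ≤ 2).
Then R = B(k−1)f/C = -3*k*(3*k - 2)/(6*k**2 - 10*k - 1), so s_k = R(k)·t_k = k*(3*k - 2)/3**k.
Verify: (-6*k**2 + 10*k + 1)/(3*3**k) matches t_k.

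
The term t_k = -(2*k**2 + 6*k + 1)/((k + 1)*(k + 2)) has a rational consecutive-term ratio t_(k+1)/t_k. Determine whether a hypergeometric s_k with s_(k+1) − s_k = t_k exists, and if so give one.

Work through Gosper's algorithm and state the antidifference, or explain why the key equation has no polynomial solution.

Compute t_(k+1)/t_k: get (k + 1)*(6*k + 2*(k + 1)**2 + 7)/((k + 3)*(2*k**2 + 6*k + 1)).
Gosper form: A/B · C(k+1)/C(k) with A=k + 1, B=k + 3, C=k**2 + 3*k + 1/2.
Solve (k + 1)·f(k+1) − (k + 2)·f(k) = k**2 + 3*k + 1/2.
deg f ≤ 2 (via 1,1,2).
Coefficient equations give f(k) = k*(2*k - 1)/2.
Get s_k = R·t_k = k*(1 - 2*k)/(k + 1) with R(k) = B(k−1)f(k)/C(k) = k*(k + 2)*(2*k - 1)/(2*k**2 + 6*k + 1).
Verify: (-2*k**2 - 6*k - 1)/(k**2 + 3*k + 2) matches t_k.

s_k = k*(1 - 2*k)/(k + 1)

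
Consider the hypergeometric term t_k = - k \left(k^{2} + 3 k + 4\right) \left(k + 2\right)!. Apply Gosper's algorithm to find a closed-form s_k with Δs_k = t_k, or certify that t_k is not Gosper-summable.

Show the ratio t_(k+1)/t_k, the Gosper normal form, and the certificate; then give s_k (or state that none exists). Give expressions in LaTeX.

Step 1: r(k) = (k + 1)*(k + 3)*(3*k + (k + 1)**2 + 7)/(k*(k**2 + 3*k + 4)).
A = k + 3, B = 1, C = k**3 + 3*k**2 + 4*k.
Solve (k + 3)·f(k+1) − (1)·f(k) = k**3 + 3*k**2 + 4*k.
Degrees (1,0,3) ⇒ d ≤ 2.
A polynomial solution: f(k) = k*(k - 1).
R(k) = B(k−1)·f(k)/C(k) = (k - 1)/(k**2 + 3*k + 4); s_k = R·t_k = -k*(k - 1)*factorial(k + 2).
s_(k+1) − s_k = -k*(k**2 + 3*k + 4)*factorial(k + 2) = t_k.

s_k = - k \left(k - 1\right) \left(k + 2\right)!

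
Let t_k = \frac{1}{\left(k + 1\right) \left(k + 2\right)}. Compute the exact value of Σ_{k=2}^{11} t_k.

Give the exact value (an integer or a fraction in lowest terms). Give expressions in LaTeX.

Σ = 10/39

t_(k+1)/t_k = (k + 1)/(k + 3).
Normal form (A,B,C) = (k + 1, k + 3, 1).
Solve (k + 1)·f(k+1) − (k + 2)·f(k) = 1.
deg f ≤ 1 (via 1,1,0).
Match coefficients ⇒ f(k) = k.
Get s_k = R·t_k = k/(k + 1) with R(k) = B(k−1)f(k)/C(k) = k*(k + 2).
Verify: 1/(k**2 + 3*k + 2) matches t_k.
Evaluate s at k=12 and k=2: 12/13 and 2/3; difference 10/39.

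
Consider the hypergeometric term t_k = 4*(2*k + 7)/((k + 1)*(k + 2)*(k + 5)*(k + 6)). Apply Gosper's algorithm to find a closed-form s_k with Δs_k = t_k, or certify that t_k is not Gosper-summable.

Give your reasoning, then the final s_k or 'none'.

s_k = 4*k*(k + 6)/(5*(k**2 + 6*k + 5))

Compute t_(k+1)/t_k: get (k + 1)*(k + 5)*(2*k + 9)/((k + 3)*(k + 7)*(2*k + 7)).
Gosper form: A/B · C(k+1)/C(k) with A=k + 1, B=k + 7, C=k**3 + 21*k**2/2 + 73*k/2 + 42.
f must satisfy (k + 1)·f(k+1) − (k + 6)·f(k) = k**3 + 21*k**2/2 + 73*k/2 + 42.
deg f ≤ 5 (via 1,1,3).
A polynomial solution: f(k) = k*(k + 2)*(k + 3)*(k + 4)*(k + 6)/10.
So s_k = (B(k−1)f/C)·t_k = (k*(k + 2)*(k + 6)**2/(5*(2*k + 7)))·t_k = 4*k*(k + 6)/(5*(k**2 + 6*k + 5)).
Check: Δs_k = 4*(2*k + 7)/(k**4 + 14*k**3 + 65*k**2 + 112*k + 60). ✓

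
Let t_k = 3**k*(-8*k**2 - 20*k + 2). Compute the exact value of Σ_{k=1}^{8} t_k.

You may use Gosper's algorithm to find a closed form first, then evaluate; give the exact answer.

Σ = -5944272

Compute t_(k+1)/t_k: get 3*(4*k**2 + 18*k + 13)/(4*k**2 + 10*k - 1).
Normal form (A,B,C) = (3, 1, k**2 + 5*k/2 - 1/4).
f must satisfy (3)·f(k+1) − (1)·f(k) = k**2 + 5*k/2 - 1/4.
Bound: deg f ≤ 2.
Solve for f: f(k) = (2*k**2 - k - 2)/4 (degree 2 ≤ 2).
Then R = B(k−1)f/C = (2*k**2 - k - 2)/(4*k**2 + 10*k - 1), so s_k = R(k)·t_k = 2*3**k*(-2*k**2 + k + 2).
s_(k+1) − s_k = 3**k*(-8*k**2 - 20*k + 2) = t_k.
Evaluate s at k=9 and k=1: -5944266 and 6; difference -5944272.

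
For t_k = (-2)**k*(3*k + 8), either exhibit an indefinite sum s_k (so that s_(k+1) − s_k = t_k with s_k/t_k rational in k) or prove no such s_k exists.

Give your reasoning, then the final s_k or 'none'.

t_(k+1)/t_k = 2*(-3*k - 11)/(3*k + 8).
Gosper form: A/B · C(k+1)/C(k) with A=-2, B=1, C=k + 8/3.
Need (-2)·f(k+1) − (1)·f(k) = k + 8/3.
d = 1 from the (0,0,1) case.
A polynomial solution: f(k) = -(k + 2)/3.
Then R = B(k−1)f/C = -(k + 2)/(3*k + 8), so s_k = R(k)·t_k = (-2)**k*(-k - 2).
Check: Δs_k = (-2)**k*(3*k + 8). ✓

s_k = (-2)**k*(-k - 2)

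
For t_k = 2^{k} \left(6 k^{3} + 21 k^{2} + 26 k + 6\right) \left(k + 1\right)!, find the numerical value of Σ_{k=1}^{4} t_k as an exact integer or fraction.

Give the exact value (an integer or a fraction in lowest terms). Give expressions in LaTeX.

Ratio r(k) = 2*(6*k**4 + 51*k**3 + 164*k**2 + 231*k + 118)/(6*k**3 + 21*k**2 + 26*k + 6).
Factor: A=2*k + 4; B=1; C=k**3 + 7*k**2/2 + 13*k/3 + 1.
f must satisfy (2*k + 4)·f(k+1) − (1)·f(k) = k**3 + 7*k**2/2 + 13*k/3 + 1.
d = 2 from the (1,0,3) case.
Solving with deg f ≤ 2: f(k) = (3*k**2 - 2)/6.
Certificate R = B(k−1)f/C = (3*k**2 - 2)/(6*k**3 + 21*k**2 + 26*k + 6) gives s_k = 2**k*(3*k**2 - 2)*factorial(k + 1).
s_(k+1) − s_k = 2**k*(6*k**3 + 21*k**2 + 26*k + 6)*factorial(k + 1) = t_k.
Telescoping: Σ = s_(5) − s_(1) = 1681920 − (4) = 1681916.

Σ = 1681916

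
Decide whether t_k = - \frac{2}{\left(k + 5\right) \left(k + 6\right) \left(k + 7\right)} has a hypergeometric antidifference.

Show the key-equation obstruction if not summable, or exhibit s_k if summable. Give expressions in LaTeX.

Yes. s_k = \frac{k \left(- k - 11\right)}{30 \left(k + 5\right) \left(k + 6\right)}.

Ratio r(k) = (k + 5)/(k + 8).
Factor: A=k + 5; B=k + 8; C=1.
Key eq: (k + 5)·f(k+1) = (k + 7)·f(k) + (1).
From deg A=1, deg B=1, deg C=0: d=2.
Coefficient equations give f(k) = k*(k + 11)/60.
Then R = B(k−1)f/C = k*(k + 7)*(k + 11)/60, so s_k = R(k)·t_k = k*(-k - 11)/(30*(k + 5)*(k + 6)).
Check: Δs_k = -2/(k**3 + 18*k**2 + 107*k + 210). ✓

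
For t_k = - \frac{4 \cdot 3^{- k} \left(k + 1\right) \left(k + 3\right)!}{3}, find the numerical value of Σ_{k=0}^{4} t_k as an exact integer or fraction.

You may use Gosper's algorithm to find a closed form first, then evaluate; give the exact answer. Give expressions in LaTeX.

Σ = -17272/27

Ratio r(k) = (k + 2)*(k + 4)/(3*(k + 1)).
Take A(k)=k/3 + 4/3, B(k)=1, C(k)=k + 1.
f must satisfy (k/3 + 4/3)·f(k+1) − (1)·f(k) = k + 1.
deg f ≤ 0 (via 1,0,1).
Solve for f: f(k) = 3 (degree 0 ≤ 0).
Get s_k = R·t_k = -4*factorial(k + 3)/3**k with R(k) = B(k−1)f(k)/C(k) = 3/(k + 1).
Δs = -4*(k + 1)*factorial(k + 3)/(3*3**k), as required.
Telescoping: Σ = s_(5) − s_(0) = -17920/27 − (-24) = -17272/27.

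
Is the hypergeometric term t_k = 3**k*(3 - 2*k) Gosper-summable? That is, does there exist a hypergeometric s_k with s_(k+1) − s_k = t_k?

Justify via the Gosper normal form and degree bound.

Step 1: r(k) = 3*(2*k - 1)/(2*k - 3).
Factor: A=3; B=1; C=k - 3/2.
f must satisfy (3)·f(k+1) − (1)·f(k) = k - 3/2.
From deg A=0, deg B=0, deg C=1: d=1.
A polynomial solution: f(k) = (k - 3)/2.
R(k) = B(k−1)·f(k)/C(k) = (k - 3)/(2*k - 3); s_k = R·t_k = 3**k*(3 - k).
Δs = 3**k*(3 - 2*k), as required.

Yes. s_k = 3**k*(3 - k).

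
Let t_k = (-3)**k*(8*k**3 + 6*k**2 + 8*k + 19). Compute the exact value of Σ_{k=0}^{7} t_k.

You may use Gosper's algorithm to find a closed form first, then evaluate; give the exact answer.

Σ = -5589968

Compute t_(k+1)/t_k: get 3*(-8*k**3 - 30*k**2 - 44*k - 41)/(8*k**3 + 6*k**2 + 8*k + 19).
Factor: A=-3; B=1; C=k**3 + 3*k**2/4 + k + 19/8.
f must satisfy (-3)·f(k+1) − (1)·f(k) = k**3 + 3*k**2/4 + k + 19/8.
Bound: deg f ≤ 3.
Solve for f: f(k) = -(2*k**3 - 3*k**2 + 2*k + 4)/8 (degree 3 ≤ 3).
So s_k = (B(k−1)f/C)·t_k = (-(2*k**3 - 3*k**2 + 2*k + 4)/(8*k**3 + 6*k**2 + 8*k + 19))·t_k = (-3)**k*(-2*k**3 + 3*k**2 - 2*k - 4).
Verify: (-3)**k*(8*k**3 + 6*k**2 + 8*k + 19) matches t_k.
Evaluate s at k=8 and k=0: -5589972 and -4; difference -5589968.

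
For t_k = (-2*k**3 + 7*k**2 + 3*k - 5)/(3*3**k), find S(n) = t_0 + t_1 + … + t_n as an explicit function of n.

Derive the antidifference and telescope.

S(n) = 3**(-n - 1)*(-3**(n + 1) + n**3 + n**2 - 3*n - 2)

r(k) = (2*k**3 - k**2 - 11*k - 3)/(3*(2*k**3 - 7*k**2 - 3*k + 5)) after simplifying.
Gosper form: A/B · C(k+1)/C(k) with A=1/3, B=1, C=k**3 - 7*k**2/2 - 3*k/2 + 5/2.
Key eq: (1/3)·f(k+1) = (1)·f(k) + (k**3 - 7*k**2/2 - 3*k/2 + 5/2).
deg f ≤ 3 (via 0,0,3).
A polynomial solution: f(k) = -3*(k + 1)*(k**2 - 3*k + 1)/2.
Then R = B(k−1)f/C = -3*(k + 1)*(k**2 - 3*k + 1)/(2*k**3 - 7*k**2 - 3*k + 5), so s_k = R(k)·t_k = (k**3 - 2*k**2 - 2*k + 1)/3**k.
Verify: (-2*k**3 + 7*k**2 + 3*k - 5)/(3*3**k) matches t_k.
Evaluate: s_(n+1) = 3**(-n - 1)*(n**3 + n**2 - 3*n - 2); subtract s_(0) = 1 ⇒ S(n) = 3**(-n - 1)*(-3**(n + 1) + n**3 + n**2 - 3*n - 2).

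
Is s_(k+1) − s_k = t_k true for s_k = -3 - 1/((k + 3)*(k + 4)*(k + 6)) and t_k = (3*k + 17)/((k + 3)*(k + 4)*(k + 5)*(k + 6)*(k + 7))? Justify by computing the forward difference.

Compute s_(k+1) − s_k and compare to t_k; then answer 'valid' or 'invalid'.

Valid: the claim telescopes to t_k.

s_(k+1) = -3 - 1/((k + 4)*(k + 5)*(k + 7))
s_(k+1) − s_k = (3*k + 17)/(k**5 + 25*k**4 + 245*k**3 + 1175*k**2 + 2754*k + 2520)
(s_(k+1) − s_k) − t_k = 0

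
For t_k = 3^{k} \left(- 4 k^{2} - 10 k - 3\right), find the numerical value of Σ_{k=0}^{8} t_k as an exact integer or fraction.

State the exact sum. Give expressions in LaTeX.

Σ = -3011499

r(k) = 3*(4*k**2 + 18*k + 17)/(4*k**2 + 10*k + 3) after simplifying.
Take A(k)=3, B(k)=1, C(k)=k**2 + 5*k/2 + 3/4.
Need (3)·f(k+1) − (1)·f(k) = k**2 + 5*k/2 + 3/4.
From deg A=0, deg B=0, deg C=2: d=2.
Coefficient equations give f(k) = k*(2*k - 1)/4.
R(k) = B(k−1)·f(k)/C(k) = k*(2*k - 1)/(4*k**2 + 10*k + 3); s_k = R·t_k = 3**k*k*(1 - 2*k).
s_(k+1) − s_k = 3**k*(-4*k**2 - 10*k - 3) = t_k.
Σ_(k=0)^(8) t_k = s_(9) − s_(0) = -3011499 − (0) = -3011499.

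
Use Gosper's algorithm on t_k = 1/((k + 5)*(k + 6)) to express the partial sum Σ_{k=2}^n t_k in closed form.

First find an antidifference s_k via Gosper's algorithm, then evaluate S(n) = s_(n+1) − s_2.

The ratio is (k + 5)/(k + 7).
A = k + 5, B = k + 7, C = 1.
Set up (k + 5)·f(k+1) − (k + 6)·f(k) − (1) = 0.
Bound: deg f ≤ 1.
A polynomial solution: f(k) = k/5.
Get s_k = R·t_k = k/(5*(k + 5)) with R(k) = B(k−1)f(k)/C(k) = k*(k + 6)/5.
Δs = 1/(k**2 + 11*k + 30), as required.
Σ_(k=2)^n t_k = s_(n+1) − s_(2) = ((n + 1)/(5*(n + 6))) − (2/35), i.e. (n - 1)/(7*(n + 6)).

S(n) = (n - 1)/(7*(n + 6))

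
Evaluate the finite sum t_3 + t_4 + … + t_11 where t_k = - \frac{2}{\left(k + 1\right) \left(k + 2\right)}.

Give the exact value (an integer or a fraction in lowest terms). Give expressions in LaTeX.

Σ = -9/26

The ratio is (k + 1)/(k + 3).
So A=k + 1 and B=k + 3, with C=1.
f must satisfy (k + 1)·f(k+1) − (k + 2)·f(k) = 1.
Bound: deg f ≤ 1.
Coefficient equations give f(k) = k.
So s_k = (B(k−1)f/C)·t_k = (k*(k + 2))·t_k = -2*k/(k + 1).
s_(k+1) − s_k = -2/(k**2 + 3*k + 2) = t_k.
Telescoping: Σ = s_(12) − s_(3) = -24/13 − (-3/2) = -9/26.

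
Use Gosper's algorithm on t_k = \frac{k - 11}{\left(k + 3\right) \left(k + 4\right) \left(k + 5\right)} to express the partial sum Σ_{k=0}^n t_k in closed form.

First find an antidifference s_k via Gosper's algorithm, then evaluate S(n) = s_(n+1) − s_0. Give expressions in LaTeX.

S(n) = \frac{- n^{2} - 12 n - 11}{3 \left(n^{2} + 9 n + 20\right)}

Step 1: r(k) = (k - 10)*(k + 3)/((k - 11)*(k + 6)).
So A=k + 3 and B=k + 6, with C=k - 11.
Key eq: (k + 3)·f(k+1) = (k + 5)·f(k) + (k - 11).
deg f ≤ 2 (via 1,1,1).
Solve for f: f(k) = -k*(k + 10)/3 (degree 2 ≤ 2).
Certificate R = B(k−1)f/C = -k*(k + 5)*(k + 10)/(3*(k - 11)) gives s_k = k*(-k - 10)/(3*(k + 3)*(k + 4)).
s_(k+1) − s_k = (k - 11)/(k**3 + 12*k**2 + 47*k + 60) = t_k.
Telescope: S(n) = s_(n+1) − s_(0) = (-n**2 - 12*n - 11)/(3*(n**2 + 9*n + 20)) − (0) = (-n**2 - 12*n - 11)/(3*(n**2 + 9*n + 20)).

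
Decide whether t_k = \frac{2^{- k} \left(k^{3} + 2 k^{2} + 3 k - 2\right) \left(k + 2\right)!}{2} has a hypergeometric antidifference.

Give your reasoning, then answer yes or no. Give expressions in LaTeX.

Yes. s_k = 2^{- k} \left(k - 2\right) \left(k + 1\right) \left(k + 2\right)!.

The ratio is (k**4 + 8*k**3 + 25*k**2 + 34*k + 12)/(2*(k**3 + 2*k**2 + 3*k - 2)).
So A=k/2 + 3/2 and B=1, with C=k**3 + 2*k**2 + 3*k - 2.
Key eq: (k/2 + 3/2)·f(k+1) = (1)·f(k) + (k**3 + 2*k**2 + 3*k - 2).
d = 2 from the (1,0,3) case.
Match coefficients ⇒ f(k) = 2*(k - 2)*(k + 1).
R(k) = B(k−1)·f(k)/C(k) = 2*(k - 2)*(k + 1)/(k**3 + 2*k**2 + 3*k - 2); s_k = R·t_k = (k - 2)*(k + 1)*factorial(k + 2)/2**k.
Δs = (k**3 + 2*k**2 + 3*k - 2)*factorial(k + 2)/(2*2**k), as required.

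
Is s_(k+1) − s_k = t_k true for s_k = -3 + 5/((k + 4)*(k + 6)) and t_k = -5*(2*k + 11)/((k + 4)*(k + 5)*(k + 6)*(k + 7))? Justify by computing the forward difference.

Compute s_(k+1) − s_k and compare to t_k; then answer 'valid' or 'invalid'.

valid (s_(k+1) − s_k reduces to t_k)

s_(k+1) = -3 + 5/((k + 5)*(k + 7))
s_(k+1) − s_k = 5*(-2*k - 11)/(k**4 + 22*k**3 + 179*k**2 + 638*k + 840)
(s_(k+1) − s_k) − t_k = 0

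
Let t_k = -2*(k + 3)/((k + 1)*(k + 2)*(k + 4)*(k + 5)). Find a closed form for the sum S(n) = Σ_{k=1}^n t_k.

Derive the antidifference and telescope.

S(n) = n*(-n - 7)/(10*(n**2 + 7*n + 10))

Compute t_(k+1)/t_k: get (k + 1)*(k + 4)**2/((k + 3)**2*(k + 6)).
Factor: A=k + 1; B=k + 6; C=k**2 + 6*k + 9.
Need (k + 1)·f(k+1) − (k + 5)·f(k) = k**2 + 6*k + 9.
From deg A=1, deg B=1, deg C=2: d=4.
A polynomial solution: f(k) = k*(k + 2)*(k + 3)*(k + 5)/8.
So s_k = (B(k−1)f/C)·t_k = (k*(k + 2)*(k + 5)**2/(8*(k + 3)))·t_k = k*(-k - 5)/(4*(k**2 + 5*k + 4)).
Check: Δs_k = 2*(-k - 3)/(k**4 + 12*k**3 + 49*k**2 + 78*k + 40). ✓
Telescope: S(n) = s_(n+1) − s_(1) = (-n**2 - 7*n - 6)/(4*(n**2 + 7*n + 10)) − (-3/20) = n*(-n - 7)/(10*(n**2 + 7*n + 10)).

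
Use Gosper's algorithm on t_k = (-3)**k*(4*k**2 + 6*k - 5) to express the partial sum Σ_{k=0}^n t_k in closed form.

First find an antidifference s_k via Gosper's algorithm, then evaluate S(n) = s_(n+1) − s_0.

The ratio is 3*(-4*k**2 - 14*k - 5)/(4*k**2 + 6*k - 5).
Normal form (A,B,C) = (-3, 1, k**2 + 3*k/2 - 5/4).
Key eq: (-3)·f(k+1) = (1)·f(k) + (k**2 + 3*k/2 - 5/4).
deg f ≤ 2 (via 0,0,2).
Solve for f: f(k) = -(k**2 - 2)/4 (degree 2 ≤ 2).
Then R = B(k−1)f/C = -(k**2 - 2)/(4*k**2 + 6*k - 5), so s_k = R(k)·t_k = (-3)**k*(2 - k**2).
Δs = (-3)**k*(4*k**2 + 6*k - 5), as required.
Σ_(k=0)^n t_k = s_(n+1) − s_(0) = ((-3)**(n + 1)*(-n**2 - 2*n + 1)) − (2), i.e. 3*(-3)**n*n**2 + 6*(-3)**n*n - 3*(-3)**n - 2.

S(n) = 3*(-3)**n*n**2 + 6*(-3)**n*n - 3*(-3)**n - 2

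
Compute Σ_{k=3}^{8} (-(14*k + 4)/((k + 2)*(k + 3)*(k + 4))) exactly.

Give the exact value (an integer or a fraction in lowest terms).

Σ = -283/330

t_(k+1)/t_k = (k + 2)*(7*k + 9)/((k + 5)*(7*k + 2)).
A = k + 2, B = k + 5, C = k + 2/7.
Need (k + 2)·f(k+1) − (k + 4)·f(k) = k + 2/7.
From deg A=1, deg B=1, deg C=1: d=2.
Coefficient equations give f(k) = k*(4*k - 1)/21.
So s_k = (B(k−1)f/C)·t_k = (k*(k + 4)*(4*k - 1)/(3*(7*k + 2)))·t_k = -2*k*(4*k - 1)/(3*(k + 2)*(k + 3)).
s_(k+1) − s_k = 2*(-7*k - 2)/(k**3 + 9*k**2 + 26*k + 24) = t_k.
Evaluate s at k=9 and k=3: -35/22 and -11/15; difference -283/330.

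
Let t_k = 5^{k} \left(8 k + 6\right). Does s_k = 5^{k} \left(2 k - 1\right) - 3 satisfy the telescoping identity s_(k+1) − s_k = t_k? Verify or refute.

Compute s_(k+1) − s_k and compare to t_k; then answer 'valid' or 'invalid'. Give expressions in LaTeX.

s_(k+1) = 5**(k + 1)*(2*k + 1) - 3
s_(k+1) − s_k = 5**k*(8*k + 6)
(s_(k+1) − s_k) − t_k = 0

Valid — Δs_k = t_k.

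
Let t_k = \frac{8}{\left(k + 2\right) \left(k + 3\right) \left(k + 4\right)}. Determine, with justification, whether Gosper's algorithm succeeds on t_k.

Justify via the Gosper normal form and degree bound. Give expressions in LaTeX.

Yes. s_k = \frac{2 k \left(k + 5\right)}{3 \left(k + 2\right) \left(k + 3\right)}.

Compute t_(k+1)/t_k: get (k + 2)/(k + 5).
A = k + 2, B = k + 5, C = 1.
Solve (k + 2)·f(k+1) − (k + 4)·f(k) = 1.
From deg A=1, deg B=1, deg C=0: d=2.
Match coefficients ⇒ f(k) = k*(k + 5)/12.
So s_k = (B(k−1)f/C)·t_k = (k*(k + 4)*(k + 5)/12)·t_k = 2*k*(k + 5)/(3*(k + 2)*(k + 3)).
s_(k+1) − s_k = 8/(k**3 + 9*k**2 + 26*k + 24) = t_k.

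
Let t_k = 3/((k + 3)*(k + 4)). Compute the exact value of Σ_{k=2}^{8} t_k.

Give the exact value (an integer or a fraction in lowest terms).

Σ = 7/20

t_(k+1)/t_k = (k + 3)/(k + 5).
A = k + 3, B = k + 5, C = 1.
Set up (k + 3)·f(k+1) − (k + 4)·f(k) − (1) = 0.
Bound: deg f ≤ 1.
Solve for f: f(k) = k/3 (degree 1 ≤ 1).
Then R = B(k−1)f/C = k*(k + 4)/3, so s_k = R(k)·t_k = k/(k + 3).
Verify: 3/(k**2 + 7*k + 12) matches t_k.
Sum = s_(9) − s_(2); s_(9) = 3/4, s_(2) = 2/5 ⇒ 7/20.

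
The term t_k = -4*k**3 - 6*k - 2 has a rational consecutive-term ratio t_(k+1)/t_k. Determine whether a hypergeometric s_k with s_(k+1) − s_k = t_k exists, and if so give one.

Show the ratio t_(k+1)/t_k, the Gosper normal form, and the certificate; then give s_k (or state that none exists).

s_k = k*(-k**3 + 2*k**2 - 4*k + 1)

r(k) = (3*k + 2*(k + 1)**3 + 4)/(2*k**3 + 3*k + 1) after simplifying.
Factor: A=1; B=1; C=k**3 + 3*k/2 + 1/2.
Need (1)·f(k+1) − (1)·f(k) = k**3 + 3*k/2 + 1/2.
Bound: deg f ≤ 4.
Solve for f: f(k) = k*(k**3 - 2*k**2 + 4*k - 1)/4 (degree 4 ≤ 4).
R(k) = B(k−1)·f(k)/C(k) = k*(k**3 - 2*k**2 + 4*k - 1)/(2*(2*k**3 + 3*k + 1)); s_k = R·t_k = k*(-k**3 + 2*k**2 - 4*k + 1).
Verify: -4*k**3 - 6*k - 2 matches t_k.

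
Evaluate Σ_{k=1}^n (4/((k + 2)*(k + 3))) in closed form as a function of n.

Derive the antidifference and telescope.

S(n) = 4*n/(3*(n + 3))

t_(k+1)/t_k = (k + 2)/(k + 4).
Factor: A=k + 2; B=k + 4; C=1.
Key eq: (k + 2)·f(k+1) = (k + 3)·f(k) + (1).
Degrees (1,1,0) ⇒ d ≤ 1.
Solve for f: f(k) = k/2 (degree 1 ≤ 1).
R(k) = B(k−1)·f(k)/C(k) = k*(k + 3)/2; s_k = R·t_k = 2*k/(k + 2).
Verify: 4/(k**2 + 5*k + 6) matches t_k.
Telescope: S(n) = s_(n+1) − s_(1) = 2*(n + 1)/(n + 3) − (2/3) = 4*n/(3*(n + 3)).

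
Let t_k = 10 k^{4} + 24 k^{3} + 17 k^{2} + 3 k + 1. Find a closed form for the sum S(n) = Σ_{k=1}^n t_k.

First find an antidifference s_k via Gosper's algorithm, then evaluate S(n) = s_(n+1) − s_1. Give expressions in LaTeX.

S(n) = n \left(2 n^{4} + 11 n^{3} + 21 n^{2} + 16 n + 5\right)

Ratio r(k) = (10*k**4 + 64*k**3 + 149*k**2 + 149*k + 55)/(10*k**4 + 24*k**3 + 17*k**2 + 3*k + 1).
A = 1, B = 1, C = k**4 + 12*k**3/5 + 17*k**2/10 + 3*k/10 + 1/10.
Set up (1)·f(k+1) − (1)·f(k) − (k**4 + 12*k**3/5 + 17*k**2/10 + 3*k/10 + 1/10) = 0.
d = 5 from the (0,0,4) case.
Solving with deg f ≤ 5: f(k) = k*(2*k**4 + k**3 - 3*k**2 - k + 2)/10.
So s_k = (B(k−1)f/C)·t_k = (k*(2*k**4 + k**3 - 3*k**2 - k + 2)/(10*k**4 + 24*k**3 + 17*k**2 + 3*k + 1))·t_k = k*(2*k**4 + k**3 - 3*k**2 - k + 2).
Verify: 10*k**4 + 24*k**3 + 17*k**2 + 3*k + 1 matches t_k.
s_(n+1) = 2*n**5 + 11*n**4 + 21*n**3 + 16*n**2 + 5*n + 1 and s_(1) = 1, so S(n) = n*(2*n**4 + 11*n**3 + 21*n**2 + 16*n + 5).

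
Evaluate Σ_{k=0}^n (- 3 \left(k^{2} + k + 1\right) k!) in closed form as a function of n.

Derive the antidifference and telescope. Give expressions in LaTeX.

S(n) = - 3 \left(n + 1\right) \left(n + 1\right)!

Compute t_(k+1)/t_k: get (k + 1)*(k + (k + 1)**2 + 2)/(k**2 + k + 1).
Normal form (A,B,C) = (k + 1, 1, k**2 + k + 1).
f must satisfy (k + 1)·f(k+1) − (1)·f(k) = k**2 + k + 1.
Bound: deg f ≤ 1.
Solving with deg f ≤ 1: f(k) = k.
R(k) = B(k−1)·f(k)/C(k) = k/(k**2 + k + 1); s_k = R·t_k = -3*k*factorial(k).
Check: Δs_k = -3*(k**2 + k + 1)*factorial(k). ✓
Σ_(k=0)^n t_k = s_(n+1) − s_(0) = (-3*(n + 1)*factorial(n + 1)) − (0), i.e. -3*(n + 1)*factorial(n + 1).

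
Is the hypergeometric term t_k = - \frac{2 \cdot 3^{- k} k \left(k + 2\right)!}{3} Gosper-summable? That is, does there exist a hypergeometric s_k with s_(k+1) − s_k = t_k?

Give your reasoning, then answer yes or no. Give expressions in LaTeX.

Yes. s_k = - 2 \cdot 3^{- k} \left(k + 2\right)!.

t_(k+1)/t_k = (k + 1)*(k + 3)/(3*k).
Factor: A=k/3 + 1; B=1; C=k.
Need (k/3 + 1)·f(k+1) − (1)·f(k) = k.
Bound: deg f ≤ 0.
A polynomial solution: f(k) = 3.
So s_k = (B(k−1)f/C)·t_k = (3/k)·t_k = -2*factorial(k + 2)/3**k.
s_(k+1) − s_k = -2*k*factorial(k + 2)/(3*3**k) = t_k.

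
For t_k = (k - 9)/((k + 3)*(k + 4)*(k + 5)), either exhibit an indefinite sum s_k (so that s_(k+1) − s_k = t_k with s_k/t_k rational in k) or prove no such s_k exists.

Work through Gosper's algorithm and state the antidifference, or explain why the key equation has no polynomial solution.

s_k = k*(-k - 11)/(4*(k + 3)*(k + 4))

t_(k+1)/t_k = (k - 8)*(k + 3)/((k - 9)*(k + 6)).
Normal form (A,B,C) = (k + 3, k + 6, k - 9).
Set up (k + 3)·f(k+1) − (k + 5)·f(k) − (k - 9) = 0.
d = 2 from the (1,1,1) case.
Coefficient equations give f(k) = -k*(k + 11)/4.
R(k) = B(k−1)·f(k)/C(k) = -k*(k + 5)*(k + 11)/(4*(k - 9)); s_k = R·t_k = k*(-k - 11)/(4*(k + 3)*(k + 4)).
Verify: (k - 9)/(k**3 + 12*k**2 + 47*k + 60) matches t_k.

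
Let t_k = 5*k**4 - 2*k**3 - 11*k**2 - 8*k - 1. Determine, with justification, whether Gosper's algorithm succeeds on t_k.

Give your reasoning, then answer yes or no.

Yes. s_k = k*(k**4 - 3*k**3 - k**2 + k + 1).

Compute t_(k+1)/t_k: get (5*k**4 + 18*k**3 + 13*k**2 - 16*k - 17)/(5*k**4 - 2*k**3 - 11*k**2 - 8*k - 1).
Gosper form: A/B · C(k+1)/C(k) with A=1, B=1, C=k**4 - 2*k**3/5 - 11*k**2/5 - 8*k/5 - 1/5.
Solve (1)·f(k+1) − (1)·f(k) = k**4 - 2*k**3/5 - 11*k**2/5 - 8*k/5 - 1/5.
deg f ≤ 5 (via 0,0,4).
Coefficient equations give f(k) = k*(k**4 - 3*k**3 - k**2 + k + 1)/5.
Certificate R = B(k−1)f/C = k*(k**4 - 3*k**3 - k**2 + k + 1)/(5*k**4 - 2*k**3 - 11*k**2 - 8*k - 1) gives s_k = k*(k**4 - 3*k**3 - k**2 + k + 1).
Check: Δs_k = 5*k**4 - 2*k**3 - 11*k**2 - 8*k - 1. ✓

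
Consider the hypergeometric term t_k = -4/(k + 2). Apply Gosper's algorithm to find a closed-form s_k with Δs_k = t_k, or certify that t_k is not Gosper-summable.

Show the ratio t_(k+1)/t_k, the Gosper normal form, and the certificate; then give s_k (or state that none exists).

none — t_k is not Gosper-summable

The ratio is (k + 2)/(k + 3).
Normal form (A,B,C) = (k + 2, k + 3, 1).
Key eq: (k + 2)·f(k+1) = (k + 2)·f(k) + (1).
Degrees (1,1,0) ⇒ d ≤ 0.
f = c0 ⇒ A·f(k+1) − B(k−1)·f(k) − C = -1. The system {-1 = 0} is inconsistent; no antidifference.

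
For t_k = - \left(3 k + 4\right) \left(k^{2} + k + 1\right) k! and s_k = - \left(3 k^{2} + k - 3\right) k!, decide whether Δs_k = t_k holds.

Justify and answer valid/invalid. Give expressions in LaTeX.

s_(k+1) = -(3*k**2 + 7*k + 1)*factorial(k + 1)
s_(k+1) − s_k = -(3*k + 4)*(k**2 + k + 1)*factorial(k)
(s_(k+1) − s_k) − t_k = 0

valid (s_(k+1) − s_k reduces to t_k)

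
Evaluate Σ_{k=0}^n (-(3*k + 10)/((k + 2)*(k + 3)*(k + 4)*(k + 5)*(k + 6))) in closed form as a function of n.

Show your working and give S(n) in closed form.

r(k) = (k + 2)*(3*k + 13)/((k + 7)*(3*k + 10)) after simplifying.
Take A(k)=k + 2, B(k)=k + 7, C(k)=k + 10/3.
f must satisfy (k + 2)·f(k+1) − (k + 6)·f(k) = k + 10/3.
deg f ≤ 4 (via 1,1,1).
Coefficient equations give f(k) = k*(k + 3)*(k**2 + 11*k + 38)/120.
Certificate R = B(k−1)f/C = k*(k + 3)*(k + 6)*(k**2 + 11*k + 38)/(40*(3*k + 10)) gives s_k = k*(-k**2 - 11*k - 38)/(40*(k**3 + 11*k**2 + 38*k + 40)).
Δs = (-3*k - 10)/(k**5 + 20*k**4 + 155*k**3 + 580*k**2 + 1044*k + 720), as required.
Telescope: S(n) = s_(n+1) − s_(0) = (-n**3 - 14*n**2 - 63*n - 50)/(40*(n**3 + 14*n**2 + 63*n + 90)) − (0) = (-n**3 - 14*n**2 - 63*n - 50)/(40*(n**3 + 14*n**2 + 63*n + 90)).

S(n) = (-n**3 - 14*n**2 - 63*n - 50)/(40*(n**3 + 14*n**2 + 63*n + 90))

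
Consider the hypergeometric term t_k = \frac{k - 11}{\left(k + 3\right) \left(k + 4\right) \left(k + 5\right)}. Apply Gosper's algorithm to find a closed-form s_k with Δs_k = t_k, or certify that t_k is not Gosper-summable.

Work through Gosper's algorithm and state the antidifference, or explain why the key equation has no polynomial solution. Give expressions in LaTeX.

s_k = \frac{k \left(- k - 10\right)}{3 \left(k + 3\right) \left(k + 4\right)}

Ratio r(k) = (k - 10)*(k + 3)/((k - 11)*(k + 6)).
So A=k + 3 and B=k + 6, with C=k - 11.
Key eq: (k + 3)·f(k+1) = (k + 5)·f(k) + (k - 11).
From deg A=1, deg B=1, deg C=1: d=2.
A polynomial solution: f(k) = -k*(k + 10)/3.
So s_k = (B(k−1)f/C)·t_k = (-k*(k + 5)*(k + 10)/(3*(k - 11)))·t_k = k*(-k - 10)/(3*(k + 3)*(k + 4)).
Verify: (k - 11)/(k**3 + 12*k**2 + 47*k + 60) matches t_k.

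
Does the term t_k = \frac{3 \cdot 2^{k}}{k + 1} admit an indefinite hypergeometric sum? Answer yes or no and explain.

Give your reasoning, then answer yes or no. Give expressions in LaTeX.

No. Not Gosper-summable.

The ratio is 2*(k + 1)/(k + 2).
Normal form (A,B,C) = (2*k + 2, k + 2, 1).
f must satisfy (2*k + 2)·f(k+1) − (k + 1)·f(k) = 1.
deg f ≤ -1 (via 1,1,0).
deg f ≤ -1 is impossible — no certificate.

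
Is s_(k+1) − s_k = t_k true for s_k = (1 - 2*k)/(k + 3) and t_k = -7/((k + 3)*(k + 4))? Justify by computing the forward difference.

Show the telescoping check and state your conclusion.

s_(k+1) = (-2*k - 1)/(k + 4)
s_(k+1) − s_k = -7/(k**2 + 7*k + 12)
(s_(k+1) − s_k) − t_k = 0

valid (s_(k+1) − s_k reduces to t_k)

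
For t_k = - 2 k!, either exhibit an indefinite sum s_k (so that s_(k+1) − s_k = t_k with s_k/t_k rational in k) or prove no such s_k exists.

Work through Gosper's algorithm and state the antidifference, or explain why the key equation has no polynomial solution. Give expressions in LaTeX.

r(k) = k + 1 after simplifying.
Normal form (A,B,C) = (k + 1, 1, 1).
Need (k + 1)·f(k+1) − (1)·f(k) = 1.
From deg A=1, deg B=0, deg C=0: d=-1.
Negative degree bound (-1): no f exists, t_k not Gosper-summable.

not Gosper-summable; s_k does not exist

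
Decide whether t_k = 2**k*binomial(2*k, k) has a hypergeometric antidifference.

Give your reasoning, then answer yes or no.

Ratio r(k) = 4*(2*k + 1)/(k + 1).
So A=8*k + 4 and B=k + 1, with C=1.
Solve (8*k + 4)·f(k+1) − (k)·f(k) = 1.
From deg A=1, deg B=1, deg C=0: d=-1.
d = -1 < 0 ⇒ no nonzero polynomial f; not summable.

No; the degree bound rules out any f.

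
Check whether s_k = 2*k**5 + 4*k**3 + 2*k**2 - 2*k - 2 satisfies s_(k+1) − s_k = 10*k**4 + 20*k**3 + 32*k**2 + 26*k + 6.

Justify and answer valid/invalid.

valid (s_(k+1) − s_k reduces to t_k)

s_(k+1) = -2*k + 2*(k + 1)**5 + 4*(k + 1)**3 + 2*(k + 1)**2 - 4
s_(k+1) − s_k = 10*k**4 + 20*k**3 + 32*k**2 + 26*k + 6
(s_(k+1) − s_k) − t_k = 0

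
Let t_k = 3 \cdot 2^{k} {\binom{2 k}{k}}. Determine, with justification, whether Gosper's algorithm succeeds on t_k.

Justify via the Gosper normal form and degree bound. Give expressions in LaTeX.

No — key equation has no polynomial f.

The ratio is 4*(2*k + 1)/(k + 1).
A = 8*k + 4, B = k + 1, C = 1.
Set up (8*k + 4)·f(k+1) − (k)·f(k) − (1) = 0.
Degrees (1,1,0) ⇒ d ≤ -1.
d = -1 < 0 ⇒ no nonzero polynomial f; not summable.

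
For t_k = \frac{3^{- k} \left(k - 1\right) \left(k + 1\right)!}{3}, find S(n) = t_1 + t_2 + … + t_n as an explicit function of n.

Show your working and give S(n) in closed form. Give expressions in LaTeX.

The ratio is k*(k + 2)/(3*(k - 1)).
A = k/3 + 2/3, B = 1, C = k - 1.
Key eq: (k/3 + 2/3)·f(k+1) = (1)·f(k) + (k - 1).
d = 0 from the (1,0,1) case.
A polynomial solution: f(k) = 3.
Certificate R = B(k−1)f/C = 3/(k - 1) gives s_k = factorial(k + 1)/3**k.
Check: Δs_k = (k - 1)*factorial(k + 1)/(3*3**k). ✓
Telescope: S(n) = s_(n+1) − s_(1) = 3**(-n - 1)*factorial(n + 2) − (2/3) = -2/3 + factorial(n + 2)/(3*3**n).

S(n) = - \frac{2}{3} + \frac{3^{- n} \left(n + 2\right)!}{3}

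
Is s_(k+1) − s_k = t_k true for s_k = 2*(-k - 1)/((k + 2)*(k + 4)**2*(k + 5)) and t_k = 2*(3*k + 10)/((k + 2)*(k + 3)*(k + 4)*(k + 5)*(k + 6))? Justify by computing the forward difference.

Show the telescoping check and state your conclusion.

s_(k+1) = 2*(-k - 2)/((k + 3)*(k + 5)**2*(k + 6))
s_(k+1) − s_k = 2*(3*k**3 + 25*k**2 + 57*k + 26)/(k**7 + 29*k**6 + 355*k**5 + 2375*k**4 + 9364*k**3 + 21716*k**2 + 27360*k + 14400)
(s_(k+1) − s_k) − t_k = 6*(-4*k**2 - 31*k - 58)/(k**7 + 29*k**6 + 355*k**5 + 2375*k**4 + 9364*k**3 + 21716*k**2 + 27360*k + 14400)

Invalid: residual 6*(-4*k**2 - 31*k - 58)/(k**7 + 29*k**6 + 355*k**5 + 2375*k**4 + 9364*k**3 + 21716*k**2 + 27360*k + 14400) ≠ 0.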